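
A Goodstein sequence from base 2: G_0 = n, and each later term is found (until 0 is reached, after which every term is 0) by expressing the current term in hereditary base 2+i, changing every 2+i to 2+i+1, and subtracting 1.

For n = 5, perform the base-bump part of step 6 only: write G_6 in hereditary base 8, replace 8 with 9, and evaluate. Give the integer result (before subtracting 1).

2455

(0) 5|_2 = 2^2 + 1 ↦ 3^3 + 1|_3 = 28 ⇒ 27
(1) 27|_3 = 3^3 ↦ 4^4|_4 = 256 ⇒ 255
(2) 255|_4 = 3·4^3 + 3·4^2 + 3·4 + 3 ↦ 3·5^3 + 3·5^2 + 3·5 + 3|_5 = 468 ⇒ 467
(3) 467|_5 = 3·5^3 + 3·5^2 + 3·5 + 2 ↦ 3·6^3 + 3·6^2 + 3·6 + 2|_6 = 776 ⇒ 775
(4) 775|_6 = 3·6^3 + 3·6^2 + 3·6 + 1 ↦ 3·7^3 + 3·7^2 + 3·7 + 1|_7 = 1198 ⇒ 1197
(5) 1197|_7 = 3·7^3 + 3·7^2 + 3·7 ↦ 3·8^3 + 3·8^2 + 3·8|_8 = 1752 ⇒ 1751
(6) 1751|_8 = 3·8^3 + 3·8^2 + 2·8 + 7 ↦ 3·9^3 + 3·9^2 + 2·9 + 7|_9 = 2455 ⇒ 2454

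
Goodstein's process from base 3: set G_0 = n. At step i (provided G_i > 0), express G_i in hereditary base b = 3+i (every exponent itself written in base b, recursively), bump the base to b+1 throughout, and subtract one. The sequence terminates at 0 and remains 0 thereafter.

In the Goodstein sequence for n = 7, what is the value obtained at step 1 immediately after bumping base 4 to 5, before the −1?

10

i=0: 7 = 2·3 + 1 (b=3); 3→4: 2·4 + 1 = 9; 9−1 = 8
i=1: 8 = 2·4 (b=4); 4→5: 2·5 = 10; 10−1 = 9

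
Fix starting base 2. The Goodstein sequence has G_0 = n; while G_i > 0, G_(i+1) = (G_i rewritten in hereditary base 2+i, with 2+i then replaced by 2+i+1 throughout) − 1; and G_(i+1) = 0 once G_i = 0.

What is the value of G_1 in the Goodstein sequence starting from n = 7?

30

7 —HB2→ 2^2 + 2 + 1 —bump→ 3^3 + 3 + 1 = 31 —(−1)→ 30
30 —HB3→ 3^3 + 3 —bump→ 4^4 + 4 = 260 —(−1)→ 259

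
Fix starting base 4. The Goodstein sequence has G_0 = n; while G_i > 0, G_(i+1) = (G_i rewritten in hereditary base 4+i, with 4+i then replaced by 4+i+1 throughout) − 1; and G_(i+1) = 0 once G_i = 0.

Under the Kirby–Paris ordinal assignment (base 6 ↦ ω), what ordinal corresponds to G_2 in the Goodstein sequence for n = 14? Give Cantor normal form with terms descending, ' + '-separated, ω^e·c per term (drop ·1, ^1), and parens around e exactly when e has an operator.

ω·3

G_0 = 14. HB_4(14) = 3·4 + 2. Bump = 17. G_1 = 16.
G_1 = 16. HB_5(16) = 3·5 + 1. Bump = 19. G_2 = 18.
G_2 = 18. HB_6(18) = 3·6. Bump = 21. G_3 = 20.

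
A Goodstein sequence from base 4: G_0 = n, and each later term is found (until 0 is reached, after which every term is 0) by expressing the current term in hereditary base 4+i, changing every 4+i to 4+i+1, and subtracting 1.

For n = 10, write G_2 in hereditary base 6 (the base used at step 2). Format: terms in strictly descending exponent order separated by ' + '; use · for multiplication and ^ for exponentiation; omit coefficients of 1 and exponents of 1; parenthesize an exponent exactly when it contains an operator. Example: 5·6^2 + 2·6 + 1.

2·6

i=0: 10 = 2·4 + 2 (b=4); 4→5: 2·5 + 2 = 12; 12−1 = 11
i=1: 11 = 2·5 + 1 (b=5); 5→6: 2·6 + 1 = 13; 13−1 = 12
i=2: 12 = 2·6 (b=6); 6→7: 2·7 = 14; 14−1 = 13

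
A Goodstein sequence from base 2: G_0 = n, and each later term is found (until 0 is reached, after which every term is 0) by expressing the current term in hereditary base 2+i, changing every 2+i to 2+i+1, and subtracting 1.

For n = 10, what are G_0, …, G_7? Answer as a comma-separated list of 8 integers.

[0] 10 ≡ 2^(2 + 1) + 2 (base 2). Lift 3: 84. −1: 83.
[1] 83 ≡ 3^(3 + 1) + 2 (base 3). Lift 4: 1026. −1: 1025.
[2] 1025 ≡ 4^(4 + 1) + 1 (base 4). Lift 5: 15626. −1: 15625.
[3] 15625 ≡ 5^(5 + 1) (base 5). Lift 6: 279936. −1: 279935.
[4] 279935 ≡ 5·6^6 + 5·6^5 + 5·6^4 + 5·6^3 + 5·6^2 + 5·6 + 5 (base 6). Lift 7: 4215755. −1: 4215754.
[5] 4215754 ≡ 5·7^7 + 5·7^5 + 5·7^4 + 5·7^3 + 5·7^2 + 5·7 + 4 (base 7). Lift 8: 84073324. −1: 84073323.
[6] 84073323 ≡ 5·8^8 + 5·8^5 + 5·8^4 + 5·8^3 + 5·8^2 + 5·8 + 3 (base 8). Lift 9: 1937434593. −1: 1937434592.

10, 83, 1025, 15625, 279935, 4215754, 84073323, 1937434592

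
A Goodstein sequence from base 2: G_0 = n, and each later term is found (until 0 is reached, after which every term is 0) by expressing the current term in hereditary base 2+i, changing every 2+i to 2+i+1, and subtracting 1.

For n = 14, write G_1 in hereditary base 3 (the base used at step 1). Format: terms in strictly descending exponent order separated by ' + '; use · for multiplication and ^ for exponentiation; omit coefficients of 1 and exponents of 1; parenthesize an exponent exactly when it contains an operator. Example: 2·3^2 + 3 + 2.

i=0: 14 = 2^(2 + 1) + 2^2 + 2 (b=2); 2→3: 3^(3 + 1) + 3^3 + 3 = 111; 111−1 = 110
i=1: 110 = 3^(3 + 1) + 3^3 + 2 (b=3); 3→4: 4^(4 + 1) + 4^4 + 2 = 1282; 1282−1 = 1281

3^(3 + 1) + 3^3 + 2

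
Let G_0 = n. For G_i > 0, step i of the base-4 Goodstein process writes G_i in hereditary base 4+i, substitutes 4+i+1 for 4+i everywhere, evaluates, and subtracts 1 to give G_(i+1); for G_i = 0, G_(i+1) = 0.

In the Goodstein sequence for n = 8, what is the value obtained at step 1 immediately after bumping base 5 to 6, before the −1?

10

(0) 8|_4 = 2·4 ↦ 2·5|_5 = 10 ⇒ 9
(1) 9|_5 = 5 + 4 ↦ 6 + 4|_6 = 10 ⇒ 9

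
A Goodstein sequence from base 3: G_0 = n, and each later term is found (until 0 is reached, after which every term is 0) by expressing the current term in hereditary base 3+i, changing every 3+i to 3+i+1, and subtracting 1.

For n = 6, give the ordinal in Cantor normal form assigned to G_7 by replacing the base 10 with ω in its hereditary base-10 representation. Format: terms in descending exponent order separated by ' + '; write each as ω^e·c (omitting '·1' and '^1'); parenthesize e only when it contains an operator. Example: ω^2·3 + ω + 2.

5

base 3: 6 = 2·3; at 4: 2·4 = 8; next = 7
base 4: 7 = 4 + 3; at 5: 5 + 3 = 8; next = 7
base 5: 7 = 5 + 2; at 6: 6 + 2 = 8; next = 7
base 6: 7 = 6 + 1; at 7: 7 + 1 = 8; next = 7
base 7: 7 = 7; at 8: 8 = 8; next = 7
base 8: 7 = 7; at 9: 7 = 7; next = 6
base 9: 6 = 6; at 10: 6 = 6; next = 5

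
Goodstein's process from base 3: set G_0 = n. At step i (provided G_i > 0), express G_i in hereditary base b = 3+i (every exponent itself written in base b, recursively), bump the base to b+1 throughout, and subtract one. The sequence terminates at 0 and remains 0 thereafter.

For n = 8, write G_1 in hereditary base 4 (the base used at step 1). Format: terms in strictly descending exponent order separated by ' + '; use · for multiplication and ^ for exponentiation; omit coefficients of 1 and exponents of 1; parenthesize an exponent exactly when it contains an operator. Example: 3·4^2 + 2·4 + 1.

2·4 + 1

[0] 8 ≡ 2·3 + 2 (base 3). Lift 4: 10. −1: 9.
[1] 9 ≡ 2·4 + 1 (base 4). Lift 5: 11. −1: 10.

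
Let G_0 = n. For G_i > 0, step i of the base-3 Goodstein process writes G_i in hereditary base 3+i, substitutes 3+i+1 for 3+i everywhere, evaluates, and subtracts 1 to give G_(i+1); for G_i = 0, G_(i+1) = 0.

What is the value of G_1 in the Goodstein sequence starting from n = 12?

i=0: 12 = 3^2 + 3 (b=3); 3→4: 4^2 + 4 = 20; 20−1 = 19
i=1: 19 = 4^2 + 3 (b=4); 4→5: 5^2 + 3 = 28; 28−1 = 27

19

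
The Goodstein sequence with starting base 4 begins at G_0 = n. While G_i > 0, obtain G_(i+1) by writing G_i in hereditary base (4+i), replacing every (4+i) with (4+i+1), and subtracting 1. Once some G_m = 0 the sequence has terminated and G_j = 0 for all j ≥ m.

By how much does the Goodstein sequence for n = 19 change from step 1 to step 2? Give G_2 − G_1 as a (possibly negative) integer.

10

19 —HB4→ 4^2 + 3 —bump→ 5^2 + 3 = 28 —(−1)→ 27
27 —HB5→ 5^2 + 2 —bump→ 6^2 + 2 = 38 —(−1)→ 37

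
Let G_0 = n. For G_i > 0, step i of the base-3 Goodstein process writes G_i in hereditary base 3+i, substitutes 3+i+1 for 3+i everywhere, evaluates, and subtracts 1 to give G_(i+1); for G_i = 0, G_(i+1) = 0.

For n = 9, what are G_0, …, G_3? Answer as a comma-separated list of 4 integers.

9, 15, 17, 19

G_0=9  [base 3] 3^2  →[3↦4]→  4^2 = 16  −1 ⇒ G_1=15
G_1=15  [base 4] 3·4 + 3  →[4↦5]→  3·5 + 3 = 18  −1 ⇒ G_2=17
G_2=17  [base 5] 3·5 + 2  →[5↦6]→  3·6 + 2 = 20  −1 ⇒ G_3=19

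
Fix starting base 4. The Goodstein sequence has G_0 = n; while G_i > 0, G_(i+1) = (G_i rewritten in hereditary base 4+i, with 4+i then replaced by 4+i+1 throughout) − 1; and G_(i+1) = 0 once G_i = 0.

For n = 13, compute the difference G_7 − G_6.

1

[0] 13 ≡ 3·4 + 1 (base 4). Lift 5: 16. −1: 15.
[1] 15 ≡ 3·5 (base 5). Lift 6: 18. −1: 17.
[2] 17 ≡ 2·6 + 5 (base 6). Lift 7: 19. −1: 18.
[3] 18 ≡ 2·7 + 4 (base 7). Lift 8: 20. −1: 19.
[4] 19 ≡ 2·8 + 3 (base 8). Lift 9: 21. −1: 20.
[5] 20 ≡ 2·9 + 2 (base 9). Lift 10: 22. −1: 21.
[6] 21 ≡ 2·10 + 1 (base 10). Lift 11: 23. −1: 22.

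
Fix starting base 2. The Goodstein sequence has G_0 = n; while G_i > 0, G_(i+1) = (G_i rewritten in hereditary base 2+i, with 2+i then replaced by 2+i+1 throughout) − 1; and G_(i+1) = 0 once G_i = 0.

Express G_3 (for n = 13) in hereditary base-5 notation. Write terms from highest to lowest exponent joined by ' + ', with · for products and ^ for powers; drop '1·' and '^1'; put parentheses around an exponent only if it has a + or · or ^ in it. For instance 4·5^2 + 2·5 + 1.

5^(5 + 1) + 3·5^3 + 3·5^2 + 3·5 + 2

i=0: 13 = 2^(2 + 1) + 2^2 + 1 (b=2); 2→3: 3^(3 + 1) + 3^3 + 1 = 109; 109−1 = 108
i=1: 108 = 3^(3 + 1) + 3^3 (b=3); 3→4: 4^(4 + 1) + 4^4 = 1280; 1280−1 = 1279
i=2: 1279 = 4^(4 + 1) + 3·4^3 + 3·4^2 + 3·4 + 3 (b=4); 4→5: 5^(5 + 1) + 3·5^3 + 3·5^2 + 3·5 + 3 = 16093; 16093−1 = 16092
i=3: 16092 = 5^(5 + 1) + 3·5^3 + 3·5^2 + 3·5 + 2 (b=5); 5→6: 6^(6 + 1) + 3·6^3 + 3·6^2 + 3·6 + 2 = 280712; 280712−1 = 280711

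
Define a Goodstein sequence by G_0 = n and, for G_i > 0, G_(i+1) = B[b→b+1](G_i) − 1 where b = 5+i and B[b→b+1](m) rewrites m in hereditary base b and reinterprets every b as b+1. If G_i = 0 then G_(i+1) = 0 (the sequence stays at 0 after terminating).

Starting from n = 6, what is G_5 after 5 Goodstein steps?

3

i=0: 6 = 5 + 1 (b=5); 5→6: 6 + 1 = 7; 7−1 = 6
i=1: 6 = 6 (b=6); 6→7: 7 = 7; 7−1 = 6
i=2: 6 = 6 (b=7); 7→8: 6 = 6; 6−1 = 5
i=3: 5 = 5 (b=8); 8→9: 5 = 5; 5−1 = 4
i=4: 4 = 4 (b=9); 9→10: 4 = 4; 4−1 = 3
i=5: 3 = 3 (b=10); 10→11: 3 = 3; 3−1 = 2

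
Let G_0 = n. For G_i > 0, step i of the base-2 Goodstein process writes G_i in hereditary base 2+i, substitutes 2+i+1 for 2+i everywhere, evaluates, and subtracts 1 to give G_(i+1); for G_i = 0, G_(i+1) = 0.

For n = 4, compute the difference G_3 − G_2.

[0] 4 ≡ 2^2 (base 2). Lift 3: 27. −1: 26.
[1] 26 ≡ 2·3^2 + 2·3 + 2 (base 3). Lift 4: 42. −1: 41.
[2] 41 ≡ 2·4^2 + 2·4 + 1 (base 4). Lift 5: 61. −1: 60.

19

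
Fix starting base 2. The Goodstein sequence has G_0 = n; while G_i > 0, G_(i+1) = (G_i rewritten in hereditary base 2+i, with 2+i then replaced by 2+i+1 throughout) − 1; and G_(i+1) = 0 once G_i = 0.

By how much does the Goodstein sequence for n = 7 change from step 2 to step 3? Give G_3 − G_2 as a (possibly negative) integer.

G_0 = 7. HB_2(7) = 2^2 + 2 + 1. Bump = 31. G_1 = 30.
G_1 = 30. HB_3(30) = 3^3 + 3. Bump = 260. G_2 = 259.
G_2 = 259. HB_4(259) = 4^4 + 3. Bump = 3128. G_3 = 3127.

2868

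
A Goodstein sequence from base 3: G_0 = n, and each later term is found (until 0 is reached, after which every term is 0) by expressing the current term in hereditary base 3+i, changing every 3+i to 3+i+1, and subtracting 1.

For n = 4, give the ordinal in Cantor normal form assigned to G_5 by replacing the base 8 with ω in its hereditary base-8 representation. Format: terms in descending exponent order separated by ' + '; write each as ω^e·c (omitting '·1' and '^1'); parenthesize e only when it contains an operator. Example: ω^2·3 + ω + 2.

1

G_0=4  [base 3] 3 + 1  →[3↦4]→  4 + 1 = 5  −1 ⇒ G_1=4
G_1=4  [base 4] 4  →[4↦5]→  5 = 5  −1 ⇒ G_2=4
G_2=4  [base 5] 4  →[5↦6]→  4 = 4  −1 ⇒ G_3=3
G_3=3  [base 6] 3  →[6↦7]→  3 = 3  −1 ⇒ G_4=2
G_4=2  [base 7] 2  →[7↦8]→  2 = 2  −1 ⇒ G_5=1
G_5=1  [base 8] 1  →[8↦9]→  1 = 1  −1 ⇒ G_6=0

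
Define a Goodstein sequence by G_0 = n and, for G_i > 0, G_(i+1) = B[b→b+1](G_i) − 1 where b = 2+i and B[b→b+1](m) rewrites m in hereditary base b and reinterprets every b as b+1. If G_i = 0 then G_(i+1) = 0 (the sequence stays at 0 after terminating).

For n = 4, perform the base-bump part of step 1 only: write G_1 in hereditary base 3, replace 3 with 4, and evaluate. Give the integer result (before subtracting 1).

(0) 4|_2 = 2^2 ↦ 3^3|_3 = 27 ⇒ 26
(1) 26|_3 = 2·3^2 + 2·3 + 2 ↦ 2·4^2 + 2·4 + 2|_4 = 42 ⇒ 41

42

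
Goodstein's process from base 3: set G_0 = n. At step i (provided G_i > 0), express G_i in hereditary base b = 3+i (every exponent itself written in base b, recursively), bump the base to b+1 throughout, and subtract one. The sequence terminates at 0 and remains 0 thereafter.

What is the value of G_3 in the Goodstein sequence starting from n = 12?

37

12 —HB3→ 3^2 + 3 —bump→ 4^2 + 4 = 20 —(−1)→ 19
19 —HB4→ 4^2 + 3 —bump→ 5^2 + 3 = 28 —(−1)→ 27
27 —HB5→ 5^2 + 2 —bump→ 6^2 + 2 = 38 —(−1)→ 37
37 —HB6→ 6^2 + 1 —bump→ 7^2 + 1 = 50 —(−1)→ 49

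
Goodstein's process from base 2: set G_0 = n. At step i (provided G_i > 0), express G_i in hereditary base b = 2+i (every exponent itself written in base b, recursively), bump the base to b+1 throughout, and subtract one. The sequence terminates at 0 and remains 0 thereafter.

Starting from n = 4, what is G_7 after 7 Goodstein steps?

4 —HB2→ 2^2 —bump→ 3^3 = 27 —(−1)→ 26
26 —HB3→ 2·3^2 + 2·3 + 2 —bump→ 2·4^2 + 2·4 + 2 = 42 —(−1)→ 41
41 —HB4→ 2·4^2 + 2·4 + 1 —bump→ 2·5^2 + 2·5 + 1 = 61 —(−1)→ 60
60 —HB5→ 2·5^2 + 2·5 —bump→ 2·6^2 + 2·6 = 84 —(−1)→ 83
83 —HB6→ 2·6^2 + 6 + 5 —bump→ 2·7^2 + 7 + 5 = 110 —(−1)→ 109
109 —HB7→ 2·7^2 + 7 + 4 —bump→ 2·8^2 + 8 + 4 = 140 —(−1)→ 139
139 —HB8→ 2·8^2 + 8 + 3 —bump→ 2·9^2 + 9 + 3 = 174 —(−1)→ 173

173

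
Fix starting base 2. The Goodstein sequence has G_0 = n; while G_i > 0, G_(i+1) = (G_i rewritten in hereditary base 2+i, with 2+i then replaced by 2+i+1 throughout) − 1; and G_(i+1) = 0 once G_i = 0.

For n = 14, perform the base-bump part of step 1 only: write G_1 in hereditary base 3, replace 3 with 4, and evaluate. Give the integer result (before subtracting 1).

G_0=14  [base 2] 2^(2 + 1) + 2^2 + 2  →[2↦3]→  3^(3 + 1) + 3^3 + 3 = 111  −1 ⇒ G_1=110
G_1=110  [base 3] 3^(3 + 1) + 3^3 + 2  →[3↦4]→  4^(4 + 1) + 4^4 + 2 = 1282  −1 ⇒ G_2=1281

1282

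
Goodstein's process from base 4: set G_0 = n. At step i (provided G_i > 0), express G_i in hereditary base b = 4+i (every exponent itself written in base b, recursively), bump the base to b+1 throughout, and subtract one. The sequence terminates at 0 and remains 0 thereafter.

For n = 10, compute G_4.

13

10 —HB4→ 2·4 + 2 —bump→ 2·5 + 2 = 12 —(−1)→ 11
11 —HB5→ 2·5 + 1 —bump→ 2·6 + 1 = 13 —(−1)→ 12
12 —HB6→ 2·6 —bump→ 2·7 = 14 —(−1)→ 13
13 —HB7→ 7 + 6 —bump→ 8 + 6 = 14 —(−1)→ 13
13 —HB8→ 8 + 5 —bump→ 9 + 5 = 14 —(−1)→ 13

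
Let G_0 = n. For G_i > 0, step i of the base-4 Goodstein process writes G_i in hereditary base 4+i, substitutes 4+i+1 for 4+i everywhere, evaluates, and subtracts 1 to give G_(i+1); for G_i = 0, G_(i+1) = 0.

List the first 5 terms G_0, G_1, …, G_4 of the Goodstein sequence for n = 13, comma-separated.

13, 15, 17, 18, 19

step 0: 13 = 3·4 + 1; sub 5 for 4: 3·5 + 1; = 16; G_1 = 16−1 = 15
step 1: 15 = 3·5; sub 6 for 5: 3·6; = 18; G_2 = 18−1 = 17
step 2: 17 = 2·6 + 5; sub 7 for 6: 2·7 + 5; = 19; G_3 = 19−1 = 18
step 3: 18 = 2·7 + 4; sub 8 for 7: 2·8 + 4; = 20; G_4 = 20−1 = 19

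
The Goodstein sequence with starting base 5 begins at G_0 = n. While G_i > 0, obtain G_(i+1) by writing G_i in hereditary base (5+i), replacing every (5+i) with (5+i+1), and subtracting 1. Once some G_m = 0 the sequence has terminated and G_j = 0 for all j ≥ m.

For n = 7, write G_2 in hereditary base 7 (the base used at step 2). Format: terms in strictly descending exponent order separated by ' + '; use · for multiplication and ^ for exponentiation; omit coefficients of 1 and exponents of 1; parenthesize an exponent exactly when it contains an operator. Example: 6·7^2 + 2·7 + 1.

base 5: 7 = 5 + 2; at 6: 6 + 2 = 8; next = 7
base 6: 7 = 6 + 1; at 7: 7 + 1 = 8; next = 7
base 7: 7 = 7; at 8: 8 = 8; next = 7

7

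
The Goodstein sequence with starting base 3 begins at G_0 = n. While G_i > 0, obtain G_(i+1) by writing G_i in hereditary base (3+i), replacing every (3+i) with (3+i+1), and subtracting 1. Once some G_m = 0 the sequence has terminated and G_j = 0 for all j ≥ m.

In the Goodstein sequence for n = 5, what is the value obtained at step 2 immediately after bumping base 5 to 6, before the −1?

6

i=0: 5 = 3 + 2 (b=3); 3→4: 4 + 2 = 6; 6−1 = 5
i=1: 5 = 4 + 1 (b=4); 4→5: 5 + 1 = 6; 6−1 = 5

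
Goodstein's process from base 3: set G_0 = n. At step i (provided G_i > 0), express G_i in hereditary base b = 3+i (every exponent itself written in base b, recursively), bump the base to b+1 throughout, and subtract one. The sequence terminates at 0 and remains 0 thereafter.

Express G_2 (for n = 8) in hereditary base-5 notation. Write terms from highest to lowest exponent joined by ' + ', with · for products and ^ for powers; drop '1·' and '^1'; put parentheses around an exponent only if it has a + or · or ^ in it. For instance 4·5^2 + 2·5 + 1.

G_0 = 8. HB_3(8) = 2·3 + 2. Bump = 10. G_1 = 9.
G_1 = 9. HB_4(9) = 2·4 + 1. Bump = 11. G_2 = 10.

2·5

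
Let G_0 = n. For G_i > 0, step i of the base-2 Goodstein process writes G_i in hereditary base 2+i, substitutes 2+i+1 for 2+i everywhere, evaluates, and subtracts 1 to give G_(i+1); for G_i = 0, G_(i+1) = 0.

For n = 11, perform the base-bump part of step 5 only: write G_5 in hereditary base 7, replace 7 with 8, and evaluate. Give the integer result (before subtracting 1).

134217728

(0) 11|_2 = 2^(2 + 1) + 2 + 1 ↦ 3^(3 + 1) + 3 + 1|_3 = 85 ⇒ 84
(1) 84|_3 = 3^(3 + 1) + 3 ↦ 4^(4 + 1) + 4|_4 = 1028 ⇒ 1027
(2) 1027|_4 = 4^(4 + 1) + 3 ↦ 5^(5 + 1) + 3|_5 = 15628 ⇒ 15627
(3) 15627|_5 = 5^(5 + 1) + 2 ↦ 6^(6 + 1) + 2|_6 = 279938 ⇒ 279937
(4) 279937|_6 = 6^(6 + 1) + 1 ↦ 7^(7 + 1) + 1|_7 = 5764802 ⇒ 5764801
(5) 5764801|_7 = 7^(7 + 1) ↦ 8^(8 + 1)|_8 = 134217728 ⇒ 134217727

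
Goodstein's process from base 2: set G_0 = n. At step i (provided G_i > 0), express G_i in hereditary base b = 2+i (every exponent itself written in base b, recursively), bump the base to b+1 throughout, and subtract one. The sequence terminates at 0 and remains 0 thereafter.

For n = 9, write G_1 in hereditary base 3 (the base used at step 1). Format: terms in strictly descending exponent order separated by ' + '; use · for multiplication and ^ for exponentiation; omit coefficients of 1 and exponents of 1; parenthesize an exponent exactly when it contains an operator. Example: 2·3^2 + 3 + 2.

3^(3 + 1)

(0) 9|_2 = 2^(2 + 1) + 1 ↦ 3^(3 + 1) + 1|_3 = 82 ⇒ 81
(1) 81|_3 = 3^(3 + 1) ↦ 4^(4 + 1)|_4 = 1024 ⇒ 1023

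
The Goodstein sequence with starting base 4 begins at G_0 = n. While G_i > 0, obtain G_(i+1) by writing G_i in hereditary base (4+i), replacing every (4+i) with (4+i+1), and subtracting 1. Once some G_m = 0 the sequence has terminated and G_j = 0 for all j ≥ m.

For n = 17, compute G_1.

25

base 4: 17 = 4^2 + 1; at 5: 5^2 + 1 = 26; next = 25
base 5: 25 = 5^2; at 6: 6^2 = 36; next = 35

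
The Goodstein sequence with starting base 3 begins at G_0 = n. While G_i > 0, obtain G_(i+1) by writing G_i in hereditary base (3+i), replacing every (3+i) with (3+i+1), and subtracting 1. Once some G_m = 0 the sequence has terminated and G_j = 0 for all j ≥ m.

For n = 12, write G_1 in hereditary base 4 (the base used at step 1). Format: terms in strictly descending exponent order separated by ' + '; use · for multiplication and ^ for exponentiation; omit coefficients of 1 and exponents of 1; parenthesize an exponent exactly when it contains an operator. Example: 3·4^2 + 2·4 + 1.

4^2 + 3

base 3: 12 = 3^2 + 3; at 4: 4^2 + 4 = 20; next = 19
base 4: 19 = 4^2 + 3; at 5: 5^2 + 3 = 28; next = 27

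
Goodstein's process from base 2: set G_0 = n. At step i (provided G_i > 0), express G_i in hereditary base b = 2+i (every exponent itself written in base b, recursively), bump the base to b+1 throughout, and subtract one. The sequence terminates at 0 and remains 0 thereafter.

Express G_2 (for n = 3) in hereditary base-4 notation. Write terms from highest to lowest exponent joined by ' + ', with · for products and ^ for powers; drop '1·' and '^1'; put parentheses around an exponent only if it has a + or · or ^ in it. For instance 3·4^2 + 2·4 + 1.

3 —HB2→ 2 + 1 —bump→ 3 + 1 = 4 —(−1)→ 3
3 —HB3→ 3 —bump→ 4 = 4 —(−1)→ 3
3 —HB4→ 3 —bump→ 3 = 3 —(−1)→ 2

3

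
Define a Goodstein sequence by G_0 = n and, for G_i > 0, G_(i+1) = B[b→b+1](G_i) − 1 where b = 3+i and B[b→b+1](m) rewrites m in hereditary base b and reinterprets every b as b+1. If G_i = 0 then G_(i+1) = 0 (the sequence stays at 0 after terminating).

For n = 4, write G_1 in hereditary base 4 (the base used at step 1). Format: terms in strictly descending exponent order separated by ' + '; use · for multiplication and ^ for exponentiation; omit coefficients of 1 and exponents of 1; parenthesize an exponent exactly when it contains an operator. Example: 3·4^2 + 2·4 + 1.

4

base 3: 4 = 3 + 1; at 4: 4 + 1 = 5; next = 4
base 4: 4 = 4; at 5: 5 = 5; next = 4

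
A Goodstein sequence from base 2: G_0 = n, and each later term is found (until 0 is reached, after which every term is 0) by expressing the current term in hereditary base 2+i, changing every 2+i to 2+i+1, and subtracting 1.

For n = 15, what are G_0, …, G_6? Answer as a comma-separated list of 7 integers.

15, 111, 1283, 18752, 326593, 6588344, 150994943

base 2: 15 = 2^(2 + 1) + 2^2 + 2 + 1; at 3: 3^(3 + 1) + 3^3 + 3 + 1 = 112; next = 111
base 3: 111 = 3^(3 + 1) + 3^3 + 3; at 4: 4^(4 + 1) + 4^4 + 4 = 1284; next = 1283
base 4: 1283 = 4^(4 + 1) + 4^4 + 3; at 5: 5^(5 + 1) + 5^5 + 3 = 18753; next = 18752
base 5: 18752 = 5^(5 + 1) + 5^5 + 2; at 6: 6^(6 + 1) + 6^6 + 2 = 326594; next = 326593
base 6: 326593 = 6^(6 + 1) + 6^6 + 1; at 7: 7^(7 + 1) + 7^7 + 1 = 6588345; next = 6588344
base 7: 6588344 = 7^(7 + 1) + 7^7; at 8: 8^(8 + 1) + 8^8 = 150994944; next = 150994943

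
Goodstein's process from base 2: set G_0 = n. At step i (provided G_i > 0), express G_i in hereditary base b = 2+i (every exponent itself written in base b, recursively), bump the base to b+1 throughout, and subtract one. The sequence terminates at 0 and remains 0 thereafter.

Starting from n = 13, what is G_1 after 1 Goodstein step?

108

[0] 13 ≡ 2^(2 + 1) + 2^2 + 1 (base 2). Lift 3: 109. −1: 108.
[1] 108 ≡ 3^(3 + 1) + 3^3 (base 3). Lift 4: 1280. −1: 1279.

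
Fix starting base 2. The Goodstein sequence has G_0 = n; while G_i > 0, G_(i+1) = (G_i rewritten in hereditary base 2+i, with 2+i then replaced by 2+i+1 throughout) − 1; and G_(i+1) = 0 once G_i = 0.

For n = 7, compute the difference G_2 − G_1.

i=0: 7 = 2^2 + 2 + 1 (b=2); 2→3: 3^3 + 3 + 1 = 31; 31−1 = 30
i=1: 30 = 3^3 + 3 (b=3); 3→4: 4^4 + 4 = 260; 260−1 = 259

229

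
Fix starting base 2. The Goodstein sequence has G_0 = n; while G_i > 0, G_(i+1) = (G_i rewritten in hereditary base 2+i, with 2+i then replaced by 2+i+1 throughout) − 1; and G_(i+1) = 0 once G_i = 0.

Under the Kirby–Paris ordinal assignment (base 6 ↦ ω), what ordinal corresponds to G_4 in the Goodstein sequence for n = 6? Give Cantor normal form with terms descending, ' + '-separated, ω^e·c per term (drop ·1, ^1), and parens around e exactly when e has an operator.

G_0 = 6. HB_2(6) = 2^2 + 2. Bump = 30. G_1 = 29.
G_1 = 29. HB_3(29) = 3^3 + 2. Bump = 258. G_2 = 257.
G_2 = 257. HB_4(257) = 4^4 + 1. Bump = 3126. G_3 = 3125.
G_3 = 3125. HB_5(3125) = 5^5. Bump = 46656. G_4 = 46655.
G_4 = 46655. HB_6(46655) = 5·6^5 + 5·6^4 + 5·6^3 + 5·6^2 + 5·6 + 5. Bump = 98040. G_5 = 98039.

ω^5·5 + ω^4·5 + ω^3·5 + ω^2·5 + ω·5 + 5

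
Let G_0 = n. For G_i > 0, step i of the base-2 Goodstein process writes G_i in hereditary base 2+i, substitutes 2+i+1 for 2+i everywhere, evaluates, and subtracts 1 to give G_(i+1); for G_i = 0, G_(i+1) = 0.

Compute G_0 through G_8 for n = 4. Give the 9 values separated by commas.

4, 26, 41, 60, 83, 109, 139, 173, 211

step 0: 4 = 2^2; sub 3 for 2: 3^3; = 27; G_1 = 27−1 = 26
step 1: 26 = 2·3^2 + 2·3 + 2; sub 4 for 3: 2·4^2 + 2·4 + 2; = 42; G_2 = 42−1 = 41
step 2: 41 = 2·4^2 + 2·4 + 1; sub 5 for 4: 2·5^2 + 2·5 + 1; = 61; G_3 = 61−1 = 60
step 3: 60 = 2·5^2 + 2·5; sub 6 for 5: 2·6^2 + 2·6; = 84; G_4 = 84−1 = 83
step 4: 83 = 2·6^2 + 6 + 5; sub 7 for 6: 2·7^2 + 7 + 5; = 110; G_5 = 110−1 = 109
step 5: 109 = 2·7^2 + 7 + 4; sub 8 for 7: 2·8^2 + 8 + 4; = 140; G_6 = 140−1 = 139
step 6: 139 = 2·8^2 + 8 + 3; sub 9 for 8: 2·9^2 + 9 + 3; = 174; G_7 = 174−1 = 173
step 7: 173 = 2·9^2 + 9 + 2; sub 10 for 9: 2·10^2 + 10 + 2; = 212; G_8 = 212−1 = 211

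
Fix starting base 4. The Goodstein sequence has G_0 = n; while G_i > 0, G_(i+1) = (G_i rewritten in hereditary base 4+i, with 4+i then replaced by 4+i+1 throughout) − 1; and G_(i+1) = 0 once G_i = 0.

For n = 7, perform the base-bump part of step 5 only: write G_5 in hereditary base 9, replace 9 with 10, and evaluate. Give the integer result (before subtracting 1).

G_0=7  [base 4] 4 + 3  →[4↦5]→  5 + 3 = 8  −1 ⇒ G_1=7
G_1=7  [base 5] 5 + 2  →[5↦6]→  6 + 2 = 8  −1 ⇒ G_2=7
G_2=7  [base 6] 6 + 1  →[6↦7]→  7 + 1 = 8  −1 ⇒ G_3=7
G_3=7  [base 7] 7  →[7↦8]→  8 = 8  −1 ⇒ G_4=7
G_4=7  [base 8] 7  →[8↦9]→  7 = 7  −1 ⇒ G_5=6

6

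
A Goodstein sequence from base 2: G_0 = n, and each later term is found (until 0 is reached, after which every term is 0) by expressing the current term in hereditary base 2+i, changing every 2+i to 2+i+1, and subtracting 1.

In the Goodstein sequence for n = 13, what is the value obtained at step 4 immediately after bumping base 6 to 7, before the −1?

5765999

[0] 13 ≡ 2^(2 + 1) + 2^2 + 1 (base 2). Lift 3: 109. −1: 108.
[1] 108 ≡ 3^(3 + 1) + 3^3 (base 3). Lift 4: 1280. −1: 1279.
[2] 1279 ≡ 4^(4 + 1) + 3·4^3 + 3·4^2 + 3·4 + 3 (base 4). Lift 5: 16093. −1: 16092.
[3] 16092 ≡ 5^(5 + 1) + 3·5^3 + 3·5^2 + 3·5 + 2 (base 5). Lift 6: 280712. −1: 280711.
[4] 280711 ≡ 6^(6 + 1) + 3·6^3 + 3·6^2 + 3·6 + 1 (base 6). Lift 7: 5765999. −1: 5765998.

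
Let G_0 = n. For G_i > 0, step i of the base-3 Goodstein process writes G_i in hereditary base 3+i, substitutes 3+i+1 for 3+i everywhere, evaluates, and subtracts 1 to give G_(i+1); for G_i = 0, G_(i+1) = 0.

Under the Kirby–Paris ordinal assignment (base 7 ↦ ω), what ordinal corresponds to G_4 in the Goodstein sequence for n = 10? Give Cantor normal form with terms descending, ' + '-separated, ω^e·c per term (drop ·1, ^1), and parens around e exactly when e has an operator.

[0] 10 ≡ 3^2 + 1 (base 3). Lift 4: 17. −1: 16.
[1] 16 ≡ 4^2 (base 4). Lift 5: 25. −1: 24.
[2] 24 ≡ 4·5 + 4 (base 5). Lift 6: 28. −1: 27.
[3] 27 ≡ 4·6 + 3 (base 6). Lift 7: 31. −1: 30.
[4] 30 ≡ 4·7 + 2 (base 7). Lift 8: 34. −1: 33.

ω·4 + 2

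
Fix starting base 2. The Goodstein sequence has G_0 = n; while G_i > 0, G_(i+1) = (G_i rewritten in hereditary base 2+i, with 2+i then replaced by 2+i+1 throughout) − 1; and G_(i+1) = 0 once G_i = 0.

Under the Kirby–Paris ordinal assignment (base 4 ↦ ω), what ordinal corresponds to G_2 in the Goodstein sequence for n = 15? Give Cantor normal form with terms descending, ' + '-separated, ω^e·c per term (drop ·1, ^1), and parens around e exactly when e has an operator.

(0) 15|_2 = 2^(2 + 1) + 2^2 + 2 + 1 ↦ 3^(3 + 1) + 3^3 + 3 + 1|_3 = 112 ⇒ 111
(1) 111|_3 = 3^(3 + 1) + 3^3 + 3 ↦ 4^(4 + 1) + 4^4 + 4|_4 = 1284 ⇒ 1283
(2) 1283|_4 = 4^(4 + 1) + 4^4 + 3 ↦ 5^(5 + 1) + 5^5 + 3|_5 = 18753 ⇒ 18752

ω^(ω + 1) + ω^ω + 3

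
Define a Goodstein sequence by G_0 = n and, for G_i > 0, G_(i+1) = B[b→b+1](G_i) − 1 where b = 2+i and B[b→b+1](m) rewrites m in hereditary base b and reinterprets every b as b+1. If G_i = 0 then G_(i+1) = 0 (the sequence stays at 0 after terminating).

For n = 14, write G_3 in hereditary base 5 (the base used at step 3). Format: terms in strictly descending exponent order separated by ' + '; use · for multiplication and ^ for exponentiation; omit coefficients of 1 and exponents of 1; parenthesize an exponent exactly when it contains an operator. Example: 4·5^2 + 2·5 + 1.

G_0=14  [base 2] 2^(2 + 1) + 2^2 + 2  →[2↦3]→  3^(3 + 1) + 3^3 + 3 = 111  −1 ⇒ G_1=110
G_1=110  [base 3] 3^(3 + 1) + 3^3 + 2  →[3↦4]→  4^(4 + 1) + 4^4 + 2 = 1282  −1 ⇒ G_2=1281
G_2=1281  [base 4] 4^(4 + 1) + 4^4 + 1  →[4↦5]→  5^(5 + 1) + 5^5 + 1 = 18751  −1 ⇒ G_3=18750

5^(5 + 1) + 5^5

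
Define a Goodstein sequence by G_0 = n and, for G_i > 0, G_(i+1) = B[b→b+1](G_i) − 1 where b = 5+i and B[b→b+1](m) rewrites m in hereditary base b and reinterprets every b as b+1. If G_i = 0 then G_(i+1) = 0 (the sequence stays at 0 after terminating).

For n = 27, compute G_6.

i=0: 27 = 5^2 + 2 (b=5); 5→6: 6^2 + 2 = 38; 38−1 = 37
i=1: 37 = 6^2 + 1 (b=6); 6→7: 7^2 + 1 = 50; 50−1 = 49
i=2: 49 = 7^2 (b=7); 7→8: 8^2 = 64; 64−1 = 63
i=3: 63 = 7·8 + 7 (b=8); 8→9: 7·9 + 7 = 70; 70−1 = 69
i=4: 69 = 7·9 + 6 (b=9); 9→10: 7·10 + 6 = 76; 76−1 = 75
i=5: 75 = 7·10 + 5 (b=10); 10→11: 7·11 + 5 = 82; 82−1 = 81
i=6: 81 = 7·11 + 4 (b=11); 11→12: 7·12 + 4 = 88; 88−1 = 87

81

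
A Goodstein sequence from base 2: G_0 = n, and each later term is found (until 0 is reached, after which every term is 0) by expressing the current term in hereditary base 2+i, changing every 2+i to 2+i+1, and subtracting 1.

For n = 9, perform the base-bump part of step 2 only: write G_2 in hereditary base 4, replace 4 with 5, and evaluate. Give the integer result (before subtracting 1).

9843

G_0=9  [base 2] 2^(2 + 1) + 1  →[2↦3]→  3^(3 + 1) + 1 = 82  −1 ⇒ G_1=81
G_1=81  [base 3] 3^(3 + 1)  →[3↦4]→  4^(4 + 1) = 1024  −1 ⇒ G_2=1023
G_2=1023  [base 4] 3·4^4 + 3·4^3 + 3·4^2 + 3·4 + 3  →[4↦5]→  3·5^5 + 3·5^3 + 3·5^2 + 3·5 + 3 = 9843  −1 ⇒ G_3=9842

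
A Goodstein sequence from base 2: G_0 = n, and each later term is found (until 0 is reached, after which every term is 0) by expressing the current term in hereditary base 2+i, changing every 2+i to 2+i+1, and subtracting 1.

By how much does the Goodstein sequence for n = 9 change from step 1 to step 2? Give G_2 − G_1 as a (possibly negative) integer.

i=0: 9 = 2^(2 + 1) + 1 (b=2); 2→3: 3^(3 + 1) + 1 = 82; 82−1 = 81
i=1: 81 = 3^(3 + 1) (b=3); 3→4: 4^(4 + 1) = 1024; 1024−1 = 1023

942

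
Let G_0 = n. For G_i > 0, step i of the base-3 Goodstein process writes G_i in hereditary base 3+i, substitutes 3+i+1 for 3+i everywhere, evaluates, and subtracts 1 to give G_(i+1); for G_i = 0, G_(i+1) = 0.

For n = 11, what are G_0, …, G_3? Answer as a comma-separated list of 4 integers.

G_0=11  [base 3] 3^2 + 2  →[3↦4]→  4^2 + 2 = 18  −1 ⇒ G_1=17
G_1=17  [base 4] 4^2 + 1  →[4↦5]→  5^2 + 1 = 26  −1 ⇒ G_2=25
G_2=25  [base 5] 5^2  →[5↦6]→  6^2 = 36  −1 ⇒ G_3=35

11, 17, 25, 35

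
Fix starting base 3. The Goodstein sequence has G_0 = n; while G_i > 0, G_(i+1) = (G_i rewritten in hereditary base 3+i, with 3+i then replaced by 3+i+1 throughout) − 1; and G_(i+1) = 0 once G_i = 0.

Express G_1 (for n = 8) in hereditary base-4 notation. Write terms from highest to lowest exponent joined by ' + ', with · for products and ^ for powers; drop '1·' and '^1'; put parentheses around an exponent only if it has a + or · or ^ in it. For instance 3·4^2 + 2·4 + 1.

2·4 + 1

G_0 = 8. HB_3(8) = 2·3 + 2. Bump = 10. G_1 = 9.
G_1 = 9. HB_4(9) = 2·4 + 1. Bump = 11. G_2 = 10.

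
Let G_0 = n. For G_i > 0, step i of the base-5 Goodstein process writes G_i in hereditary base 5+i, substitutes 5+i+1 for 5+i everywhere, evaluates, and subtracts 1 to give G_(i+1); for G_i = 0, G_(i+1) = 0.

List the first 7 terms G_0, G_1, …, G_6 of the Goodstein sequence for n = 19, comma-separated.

19, 21, 23, 25, 27, 29, 30

base 5: 19 = 3·5 + 4; at 6: 3·6 + 4 = 22; next = 21
base 6: 21 = 3·6 + 3; at 7: 3·7 + 3 = 24; next = 23
base 7: 23 = 3·7 + 2; at 8: 3·8 + 2 = 26; next = 25
base 8: 25 = 3·8 + 1; at 9: 3·9 + 1 = 28; next = 27
base 9: 27 = 3·9; at 10: 3·10 = 30; next = 29
base 10: 29 = 2·10 + 9; at 11: 2·11 + 9 = 31; next = 30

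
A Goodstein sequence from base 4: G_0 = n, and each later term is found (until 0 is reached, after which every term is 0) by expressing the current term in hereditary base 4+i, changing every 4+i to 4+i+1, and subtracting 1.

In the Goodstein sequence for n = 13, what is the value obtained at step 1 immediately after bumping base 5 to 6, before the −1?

(0) 13|_4 = 3·4 + 1 ↦ 3·5 + 1|_5 = 16 ⇒ 15
(1) 15|_5 = 3·5 ↦ 3·6|_6 = 18 ⇒ 17

18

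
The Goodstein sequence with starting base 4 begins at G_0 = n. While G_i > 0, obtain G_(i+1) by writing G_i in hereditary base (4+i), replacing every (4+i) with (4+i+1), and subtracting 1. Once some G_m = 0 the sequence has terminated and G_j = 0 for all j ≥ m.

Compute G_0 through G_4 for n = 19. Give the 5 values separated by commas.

19, 27, 37, 49, 63

[0] 19 ≡ 4^2 + 3 (base 4). Lift 5: 28. −1: 27.
[1] 27 ≡ 5^2 + 2 (base 5). Lift 6: 38. −1: 37.
[2] 37 ≡ 6^2 + 1 (base 6). Lift 7: 50. −1: 49.
[3] 49 ≡ 7^2 (base 7). Lift 8: 64. −1: 63.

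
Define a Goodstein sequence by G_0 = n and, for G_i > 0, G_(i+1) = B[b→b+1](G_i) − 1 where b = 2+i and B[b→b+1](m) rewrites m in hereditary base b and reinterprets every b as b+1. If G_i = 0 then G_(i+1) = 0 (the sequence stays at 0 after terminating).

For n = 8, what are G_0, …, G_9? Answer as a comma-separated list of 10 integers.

8, 80, 553, 6310, 93395, 1647195, 33554571, 774841151, 20000000211, 570623341475

G_0 = 8. HB_2(8) = 2^(2 + 1). Bump = 81. G_1 = 80.
G_1 = 80. HB_3(80) = 2·3^3 + 2·3^2 + 2·3 + 2. Bump = 554. G_2 = 553.
G_2 = 553. HB_4(553) = 2·4^4 + 2·4^2 + 2·4 + 1. Bump = 6311. G_3 = 6310.
G_3 = 6310. HB_5(6310) = 2·5^5 + 2·5^2 + 2·5. Bump = 93396. G_4 = 93395.
G_4 = 93395. HB_6(93395) = 2·6^6 + 2·6^2 + 6 + 5. Bump = 1647196. G_5 = 1647195.
G_5 = 1647195. HB_7(1647195) = 2·7^7 + 2·7^2 + 7 + 4. Bump = 33554572. G_6 = 33554571.
G_6 = 33554571. HB_8(33554571) = 2·8^8 + 2·8^2 + 8 + 3. Bump = 774841152. G_7 = 774841151.
G_7 = 774841151. HB_9(774841151) = 2·9^9 + 2·9^2 + 9 + 2. Bump = 20000000212. G_8 = 20000000211.
G_8 = 20000000211. HB_10(20000000211) = 2·10^10 + 2·10^2 + 10 + 1. Bump = 570623341476. G_9 = 570623341475.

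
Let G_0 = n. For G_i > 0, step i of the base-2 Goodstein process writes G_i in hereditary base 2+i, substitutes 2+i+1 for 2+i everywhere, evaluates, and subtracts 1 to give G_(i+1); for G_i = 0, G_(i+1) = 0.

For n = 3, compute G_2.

step 0: 3 = 2 + 1; sub 3 for 2: 3 + 1; = 4; G_1 = 4−1 = 3
step 1: 3 = 3; sub 4 for 3: 4; = 4; G_2 = 4−1 = 3
step 2: 3 = 3; sub 5 for 4: 3; = 3; G_3 = 3−1 = 2

3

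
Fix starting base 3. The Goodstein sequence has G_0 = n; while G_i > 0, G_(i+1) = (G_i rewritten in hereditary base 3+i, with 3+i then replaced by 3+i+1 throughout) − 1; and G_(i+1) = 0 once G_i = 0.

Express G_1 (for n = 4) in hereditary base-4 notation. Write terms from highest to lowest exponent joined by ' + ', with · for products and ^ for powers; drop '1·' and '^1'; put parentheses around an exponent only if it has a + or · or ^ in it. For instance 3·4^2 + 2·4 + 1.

4

G_0 = 4. HB_3(4) = 3 + 1. Bump = 5. G_1 = 4.
G_1 = 4. HB_4(4) = 4. Bump = 5. G_2 = 4.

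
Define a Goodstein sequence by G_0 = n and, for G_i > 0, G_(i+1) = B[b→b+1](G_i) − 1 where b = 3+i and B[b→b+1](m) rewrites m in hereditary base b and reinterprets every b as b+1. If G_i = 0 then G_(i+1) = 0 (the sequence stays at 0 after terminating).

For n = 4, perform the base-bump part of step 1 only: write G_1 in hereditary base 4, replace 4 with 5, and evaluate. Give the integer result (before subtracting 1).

5

G_0 = 4. HB_3(4) = 3 + 1. Bump = 5. G_1 = 4.
G_1 = 4. HB_4(4) = 4. Bump = 5. G_2 = 4.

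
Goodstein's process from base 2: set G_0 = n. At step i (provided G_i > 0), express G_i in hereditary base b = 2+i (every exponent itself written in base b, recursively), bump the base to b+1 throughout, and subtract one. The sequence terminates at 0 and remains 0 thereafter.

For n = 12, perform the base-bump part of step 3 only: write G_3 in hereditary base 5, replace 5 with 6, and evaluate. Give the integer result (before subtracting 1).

280020

12 —HB2→ 2^(2 + 1) + 2^2 —bump→ 3^(3 + 1) + 3^3 = 108 —(−1)→ 107
107 —HB3→ 3^(3 + 1) + 2·3^2 + 2·3 + 2 —bump→ 4^(4 + 1) + 2·4^2 + 2·4 + 2 = 1066 —(−1)→ 1065
1065 —HB4→ 4^(4 + 1) + 2·4^2 + 2·4 + 1 —bump→ 5^(5 + 1) + 2·5^2 + 2·5 + 1 = 15686 —(−1)→ 15685
15685 —HB5→ 5^(5 + 1) + 2·5^2 + 2·5 —bump→ 6^(6 + 1) + 2·6^2 + 2·6 = 280020 —(−1)→ 280019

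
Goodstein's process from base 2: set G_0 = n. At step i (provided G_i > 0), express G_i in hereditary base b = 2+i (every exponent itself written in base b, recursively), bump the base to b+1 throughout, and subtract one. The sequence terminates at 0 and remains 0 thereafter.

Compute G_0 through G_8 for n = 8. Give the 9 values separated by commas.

G_0=8  [base 2] 2^(2 + 1)  →[2↦3]→  3^(3 + 1) = 81  −1 ⇒ G_1=80
G_1=80  [base 3] 2·3^3 + 2·3^2 + 2·3 + 2  →[3↦4]→  2·4^4 + 2·4^2 + 2·4 + 2 = 554  −1 ⇒ G_2=553
G_2=553  [base 4] 2·4^4 + 2·4^2 + 2·4 + 1  →[4↦5]→  2·5^5 + 2·5^2 + 2·5 + 1 = 6311  −1 ⇒ G_3=6310
G_3=6310  [base 5] 2·5^5 + 2·5^2 + 2·5  →[5↦6]→  2·6^6 + 2·6^2 + 2·6 = 93396  −1 ⇒ G_4=93395
G_4=93395  [base 6] 2·6^6 + 2·6^2 + 6 + 5  →[6↦7]→  2·7^7 + 2·7^2 + 7 + 5 = 1647196  −1 ⇒ G_5=1647195
G_5=1647195  [base 7] 2·7^7 + 2·7^2 + 7 + 4  →[7↦8]→  2·8^8 + 2·8^2 + 8 + 4 = 33554572  −1 ⇒ G_6=33554571
G_6=33554571  [base 8] 2·8^8 + 2·8^2 + 8 + 3  →[8↦9]→  2·9^9 + 2·9^2 + 9 + 3 = 774841152  −1 ⇒ G_7=774841151
G_7=774841151  [base 9] 2·9^9 + 2·9^2 + 9 + 2  →[9↦10]→  2·10^10 + 2·10^2 + 10 + 2 = 20000000212  −1 ⇒ G_8=20000000211

8, 80, 553, 6310, 93395, 1647195, 33554571, 774841151, 20000000211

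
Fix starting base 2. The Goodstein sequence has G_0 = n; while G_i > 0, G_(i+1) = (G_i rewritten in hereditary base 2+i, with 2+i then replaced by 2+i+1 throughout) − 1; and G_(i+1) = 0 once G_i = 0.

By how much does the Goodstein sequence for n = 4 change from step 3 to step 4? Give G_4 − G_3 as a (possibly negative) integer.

23

i=0: 4 = 2^2 (b=2); 2→3: 3^3 = 27; 27−1 = 26
i=1: 26 = 2·3^2 + 2·3 + 2 (b=3); 3→4: 2·4^2 + 2·4 + 2 = 42; 42−1 = 41
i=2: 41 = 2·4^2 + 2·4 + 1 (b=4); 4→5: 2·5^2 + 2·5 + 1 = 61; 61−1 = 60
i=3: 60 = 2·5^2 + 2·5 (b=5); 5→6: 2·6^2 + 2·6 = 84; 84−1 = 83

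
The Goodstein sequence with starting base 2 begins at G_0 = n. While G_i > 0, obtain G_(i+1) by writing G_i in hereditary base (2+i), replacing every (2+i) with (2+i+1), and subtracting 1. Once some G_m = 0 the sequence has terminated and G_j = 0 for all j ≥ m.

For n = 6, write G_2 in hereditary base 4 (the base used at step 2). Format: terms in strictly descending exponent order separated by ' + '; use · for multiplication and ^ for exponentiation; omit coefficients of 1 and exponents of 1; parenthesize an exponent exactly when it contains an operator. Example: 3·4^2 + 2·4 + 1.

4^4 + 1

(0) 6|_2 = 2^2 + 2 ↦ 3^3 + 3|_3 = 30 ⇒ 29
(1) 29|_3 = 3^3 + 2 ↦ 4^4 + 2|_4 = 258 ⇒ 257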